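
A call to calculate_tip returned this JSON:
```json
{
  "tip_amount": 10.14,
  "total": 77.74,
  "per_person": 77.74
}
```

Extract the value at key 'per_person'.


77.74


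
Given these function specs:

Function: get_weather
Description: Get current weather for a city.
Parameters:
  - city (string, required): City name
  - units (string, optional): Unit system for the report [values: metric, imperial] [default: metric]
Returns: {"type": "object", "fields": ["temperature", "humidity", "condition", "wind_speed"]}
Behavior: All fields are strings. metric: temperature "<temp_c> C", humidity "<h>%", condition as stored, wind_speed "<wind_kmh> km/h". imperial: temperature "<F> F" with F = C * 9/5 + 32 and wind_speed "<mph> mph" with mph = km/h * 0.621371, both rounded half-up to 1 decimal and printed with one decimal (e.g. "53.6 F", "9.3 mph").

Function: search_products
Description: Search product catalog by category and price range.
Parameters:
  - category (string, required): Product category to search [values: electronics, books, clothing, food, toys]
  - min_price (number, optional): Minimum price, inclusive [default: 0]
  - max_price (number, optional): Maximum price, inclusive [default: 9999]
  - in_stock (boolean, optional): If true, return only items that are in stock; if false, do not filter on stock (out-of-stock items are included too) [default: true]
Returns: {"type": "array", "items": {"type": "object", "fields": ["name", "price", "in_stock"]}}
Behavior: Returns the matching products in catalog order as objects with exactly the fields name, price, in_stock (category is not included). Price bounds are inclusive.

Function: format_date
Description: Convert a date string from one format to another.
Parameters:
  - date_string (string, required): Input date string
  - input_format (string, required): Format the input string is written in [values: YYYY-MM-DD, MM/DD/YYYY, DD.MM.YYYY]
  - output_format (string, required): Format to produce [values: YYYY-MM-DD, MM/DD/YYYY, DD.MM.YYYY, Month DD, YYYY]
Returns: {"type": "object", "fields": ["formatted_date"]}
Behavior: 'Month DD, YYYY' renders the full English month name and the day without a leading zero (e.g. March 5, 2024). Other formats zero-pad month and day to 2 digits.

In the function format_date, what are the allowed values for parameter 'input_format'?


The format_date spec declares:
  - input_format (string, required): Format the input string is written in [values: YYYY-MM-DD, MM/DD/YYYY, DD.MM.YYYY]
Allowed values:
YYYY-MM-DD, MM/DD/YYYY, DD.MM.YYYY


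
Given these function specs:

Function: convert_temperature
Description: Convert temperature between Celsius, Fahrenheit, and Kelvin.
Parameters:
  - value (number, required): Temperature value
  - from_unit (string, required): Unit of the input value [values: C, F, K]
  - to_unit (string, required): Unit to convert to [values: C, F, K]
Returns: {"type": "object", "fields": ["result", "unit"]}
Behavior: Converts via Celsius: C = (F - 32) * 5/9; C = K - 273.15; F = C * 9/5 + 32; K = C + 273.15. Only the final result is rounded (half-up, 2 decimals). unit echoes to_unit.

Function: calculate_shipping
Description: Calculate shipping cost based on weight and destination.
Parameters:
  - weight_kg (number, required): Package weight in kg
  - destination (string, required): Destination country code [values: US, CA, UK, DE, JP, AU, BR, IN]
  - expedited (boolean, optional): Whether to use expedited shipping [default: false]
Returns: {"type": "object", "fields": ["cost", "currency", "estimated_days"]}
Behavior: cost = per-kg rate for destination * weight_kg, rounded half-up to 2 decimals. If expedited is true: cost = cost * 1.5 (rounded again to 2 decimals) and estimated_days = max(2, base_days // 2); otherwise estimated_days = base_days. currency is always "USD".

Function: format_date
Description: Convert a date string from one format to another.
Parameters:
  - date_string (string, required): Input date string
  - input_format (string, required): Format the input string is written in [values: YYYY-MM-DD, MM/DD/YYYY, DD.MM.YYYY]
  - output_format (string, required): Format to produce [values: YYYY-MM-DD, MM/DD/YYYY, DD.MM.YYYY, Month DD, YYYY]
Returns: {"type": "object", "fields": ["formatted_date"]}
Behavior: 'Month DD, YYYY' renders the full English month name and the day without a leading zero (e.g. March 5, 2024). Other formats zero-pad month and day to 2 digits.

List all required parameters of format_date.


Parameters of format_date and their required/optional flag:
  date_string: required
  input_format: required
  output_format: required
date_string, input_format, output_format


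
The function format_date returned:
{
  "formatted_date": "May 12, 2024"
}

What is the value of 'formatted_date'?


May 12, 2024


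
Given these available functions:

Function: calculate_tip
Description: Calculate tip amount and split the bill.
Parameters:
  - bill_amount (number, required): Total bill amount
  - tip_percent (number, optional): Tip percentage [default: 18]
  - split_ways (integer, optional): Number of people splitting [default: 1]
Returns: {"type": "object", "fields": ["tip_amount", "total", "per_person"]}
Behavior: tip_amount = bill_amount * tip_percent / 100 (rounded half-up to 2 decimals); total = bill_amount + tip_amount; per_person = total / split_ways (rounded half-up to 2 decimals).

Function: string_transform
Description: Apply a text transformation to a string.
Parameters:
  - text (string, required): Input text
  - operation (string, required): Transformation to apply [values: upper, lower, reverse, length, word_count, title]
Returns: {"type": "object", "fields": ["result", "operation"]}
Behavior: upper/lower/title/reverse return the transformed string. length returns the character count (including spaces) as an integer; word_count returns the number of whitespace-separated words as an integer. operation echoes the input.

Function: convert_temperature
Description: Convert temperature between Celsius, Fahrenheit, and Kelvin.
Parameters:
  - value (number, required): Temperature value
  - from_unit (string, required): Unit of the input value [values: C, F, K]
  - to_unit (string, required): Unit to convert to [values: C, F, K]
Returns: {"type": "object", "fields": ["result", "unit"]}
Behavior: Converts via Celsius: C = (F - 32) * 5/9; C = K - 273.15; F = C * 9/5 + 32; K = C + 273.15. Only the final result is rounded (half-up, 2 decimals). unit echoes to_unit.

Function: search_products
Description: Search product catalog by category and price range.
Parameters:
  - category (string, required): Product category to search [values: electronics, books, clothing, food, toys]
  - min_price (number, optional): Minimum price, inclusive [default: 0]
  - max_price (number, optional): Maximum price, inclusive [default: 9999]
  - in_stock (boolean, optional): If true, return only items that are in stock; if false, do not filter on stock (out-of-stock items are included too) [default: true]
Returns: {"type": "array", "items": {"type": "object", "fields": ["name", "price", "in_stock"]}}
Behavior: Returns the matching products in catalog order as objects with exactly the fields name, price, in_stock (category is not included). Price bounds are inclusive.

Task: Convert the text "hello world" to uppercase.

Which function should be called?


The task needs a function whose description is: Apply a text transformation to a string.
string_transform


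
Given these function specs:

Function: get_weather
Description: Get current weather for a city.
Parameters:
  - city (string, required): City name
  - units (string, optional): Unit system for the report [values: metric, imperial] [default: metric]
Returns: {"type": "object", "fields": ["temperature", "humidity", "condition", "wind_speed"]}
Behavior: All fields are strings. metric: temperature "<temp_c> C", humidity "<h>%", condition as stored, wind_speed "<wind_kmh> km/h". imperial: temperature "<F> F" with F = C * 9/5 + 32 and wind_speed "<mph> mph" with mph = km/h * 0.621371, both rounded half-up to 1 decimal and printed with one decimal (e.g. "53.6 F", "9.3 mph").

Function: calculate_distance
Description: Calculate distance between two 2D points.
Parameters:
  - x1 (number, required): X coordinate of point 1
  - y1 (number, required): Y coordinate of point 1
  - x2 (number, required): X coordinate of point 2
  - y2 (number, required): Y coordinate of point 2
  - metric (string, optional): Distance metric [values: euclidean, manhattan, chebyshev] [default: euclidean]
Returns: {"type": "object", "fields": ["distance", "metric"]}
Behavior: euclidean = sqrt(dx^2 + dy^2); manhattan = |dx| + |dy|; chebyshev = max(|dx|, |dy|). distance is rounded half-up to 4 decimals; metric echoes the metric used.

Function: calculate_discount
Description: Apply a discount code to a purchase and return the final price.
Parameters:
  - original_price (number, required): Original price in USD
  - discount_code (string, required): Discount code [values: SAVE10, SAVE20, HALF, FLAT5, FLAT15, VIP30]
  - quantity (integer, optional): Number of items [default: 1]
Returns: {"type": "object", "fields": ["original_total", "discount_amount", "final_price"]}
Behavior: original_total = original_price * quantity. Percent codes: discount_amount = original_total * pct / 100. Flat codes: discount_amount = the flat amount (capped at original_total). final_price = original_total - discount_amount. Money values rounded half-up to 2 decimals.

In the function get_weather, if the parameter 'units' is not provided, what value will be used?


The get_weather spec declares:
  - units (string, optional): Unit system for the report [values: metric, imperial] [default: metric]
Default:
metric


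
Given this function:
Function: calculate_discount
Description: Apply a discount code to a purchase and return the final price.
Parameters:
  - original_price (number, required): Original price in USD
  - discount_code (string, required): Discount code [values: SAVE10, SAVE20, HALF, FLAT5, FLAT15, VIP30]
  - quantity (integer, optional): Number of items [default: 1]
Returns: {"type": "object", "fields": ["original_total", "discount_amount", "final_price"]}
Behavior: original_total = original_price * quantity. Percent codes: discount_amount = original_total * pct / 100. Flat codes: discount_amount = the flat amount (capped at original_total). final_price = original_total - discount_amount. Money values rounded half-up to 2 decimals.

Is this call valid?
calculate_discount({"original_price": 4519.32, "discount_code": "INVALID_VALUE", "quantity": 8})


Checking parameter values...
Parameter 'discount_code' has value 'INVALID_VALUE' not in allowed: SAVE10, SAVE20, HALF, FLAT5, FLAT15, VIP30
Invalid - 'discount_code' must be one of SAVE10, SAVE20, HALF, FLAT5, FLAT15, VIP30


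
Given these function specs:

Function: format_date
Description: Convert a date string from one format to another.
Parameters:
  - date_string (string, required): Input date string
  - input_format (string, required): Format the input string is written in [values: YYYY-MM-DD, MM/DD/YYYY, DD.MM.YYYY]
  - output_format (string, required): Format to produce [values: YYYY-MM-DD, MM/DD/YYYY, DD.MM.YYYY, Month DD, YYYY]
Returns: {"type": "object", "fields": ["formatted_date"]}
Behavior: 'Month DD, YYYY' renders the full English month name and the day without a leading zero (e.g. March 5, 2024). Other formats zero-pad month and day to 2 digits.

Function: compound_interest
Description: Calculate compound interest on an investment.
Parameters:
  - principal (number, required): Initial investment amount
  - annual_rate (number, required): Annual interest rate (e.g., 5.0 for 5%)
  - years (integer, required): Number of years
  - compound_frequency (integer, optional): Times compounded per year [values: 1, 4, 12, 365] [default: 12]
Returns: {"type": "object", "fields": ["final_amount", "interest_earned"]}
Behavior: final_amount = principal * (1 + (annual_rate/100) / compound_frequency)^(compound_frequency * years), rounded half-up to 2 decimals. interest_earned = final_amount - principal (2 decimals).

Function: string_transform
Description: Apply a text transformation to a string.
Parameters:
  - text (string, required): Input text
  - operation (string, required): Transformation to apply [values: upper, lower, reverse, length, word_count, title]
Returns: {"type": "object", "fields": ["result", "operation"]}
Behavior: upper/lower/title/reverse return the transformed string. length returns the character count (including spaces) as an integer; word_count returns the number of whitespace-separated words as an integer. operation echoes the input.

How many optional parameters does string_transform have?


Parameters of string_transform: text (required), operation (required)
Optional count:
0


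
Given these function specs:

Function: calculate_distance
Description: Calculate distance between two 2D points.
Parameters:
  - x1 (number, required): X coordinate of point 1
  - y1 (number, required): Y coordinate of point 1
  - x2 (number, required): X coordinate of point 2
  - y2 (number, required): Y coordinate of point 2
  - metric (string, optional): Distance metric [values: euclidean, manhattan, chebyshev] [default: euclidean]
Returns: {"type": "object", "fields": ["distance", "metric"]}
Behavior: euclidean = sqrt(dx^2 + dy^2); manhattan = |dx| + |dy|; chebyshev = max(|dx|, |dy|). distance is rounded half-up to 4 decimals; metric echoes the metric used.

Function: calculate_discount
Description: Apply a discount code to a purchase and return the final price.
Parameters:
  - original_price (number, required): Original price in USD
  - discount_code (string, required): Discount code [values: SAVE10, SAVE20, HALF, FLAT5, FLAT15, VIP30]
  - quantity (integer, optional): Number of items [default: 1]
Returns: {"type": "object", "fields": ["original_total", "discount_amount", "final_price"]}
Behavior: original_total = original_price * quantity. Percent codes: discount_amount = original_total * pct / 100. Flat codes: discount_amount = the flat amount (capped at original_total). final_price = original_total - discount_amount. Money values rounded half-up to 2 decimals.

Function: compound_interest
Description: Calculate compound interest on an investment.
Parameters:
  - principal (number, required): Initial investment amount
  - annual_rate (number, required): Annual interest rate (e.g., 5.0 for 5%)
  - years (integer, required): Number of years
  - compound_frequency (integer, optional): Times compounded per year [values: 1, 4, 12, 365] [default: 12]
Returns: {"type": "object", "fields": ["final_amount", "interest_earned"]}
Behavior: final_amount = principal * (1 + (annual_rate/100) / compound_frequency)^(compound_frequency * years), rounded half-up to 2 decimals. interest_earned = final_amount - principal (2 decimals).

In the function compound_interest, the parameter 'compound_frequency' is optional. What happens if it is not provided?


The compound_interest spec declares:
  - compound_frequency (integer, optional): Times compounded per year [values: 1, 4, 12, 365] [default: 12]
It defaults to 12


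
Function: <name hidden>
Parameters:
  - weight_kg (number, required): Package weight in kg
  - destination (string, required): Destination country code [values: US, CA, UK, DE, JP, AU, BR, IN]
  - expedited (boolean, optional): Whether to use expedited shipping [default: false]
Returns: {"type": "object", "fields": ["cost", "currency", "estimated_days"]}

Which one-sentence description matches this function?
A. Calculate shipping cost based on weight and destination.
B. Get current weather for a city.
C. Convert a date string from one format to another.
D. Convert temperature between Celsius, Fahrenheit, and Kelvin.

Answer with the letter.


Parameters weight_kg, destination, expedited and return ["cost", "currency", "estimated_days"] fit: Calculate shipping cost based on weight and destination.
A


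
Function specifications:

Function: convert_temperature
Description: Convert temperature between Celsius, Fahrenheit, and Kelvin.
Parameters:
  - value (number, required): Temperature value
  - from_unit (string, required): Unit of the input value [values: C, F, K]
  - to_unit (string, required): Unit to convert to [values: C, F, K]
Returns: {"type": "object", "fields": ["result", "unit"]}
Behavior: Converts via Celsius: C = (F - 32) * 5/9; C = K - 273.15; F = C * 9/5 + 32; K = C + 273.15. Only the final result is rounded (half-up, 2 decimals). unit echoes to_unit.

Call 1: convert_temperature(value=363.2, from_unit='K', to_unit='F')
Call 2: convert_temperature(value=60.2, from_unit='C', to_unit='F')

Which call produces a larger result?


Call 1:
  To C: 363.2 - 273.15 = 90.05
  To F: 90.05 * 9/5 + 32 = 194.09
  Round to 2 decimals: 194.09
  -> 194.09 F
Call 2:
  Input already in C: 60.2
  To F: 60.2 * 9/5 + 32 = 140.36
  Round to 2 decimals: 140.36
  -> 140.36 F
Call 1 (194.09 F)


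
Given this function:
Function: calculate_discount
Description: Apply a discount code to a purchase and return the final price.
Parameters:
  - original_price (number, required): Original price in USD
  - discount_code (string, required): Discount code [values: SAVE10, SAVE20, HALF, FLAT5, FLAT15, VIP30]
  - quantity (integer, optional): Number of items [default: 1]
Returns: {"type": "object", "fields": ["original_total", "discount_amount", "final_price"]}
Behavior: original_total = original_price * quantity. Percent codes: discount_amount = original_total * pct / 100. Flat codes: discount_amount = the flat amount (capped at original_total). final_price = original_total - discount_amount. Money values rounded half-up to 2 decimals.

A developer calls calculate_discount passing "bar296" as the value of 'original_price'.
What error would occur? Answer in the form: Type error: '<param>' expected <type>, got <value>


Spec: 'original_price' is declared as number; "bar296" is a string.
Type error: 'original_price' expected number, got "bar296"


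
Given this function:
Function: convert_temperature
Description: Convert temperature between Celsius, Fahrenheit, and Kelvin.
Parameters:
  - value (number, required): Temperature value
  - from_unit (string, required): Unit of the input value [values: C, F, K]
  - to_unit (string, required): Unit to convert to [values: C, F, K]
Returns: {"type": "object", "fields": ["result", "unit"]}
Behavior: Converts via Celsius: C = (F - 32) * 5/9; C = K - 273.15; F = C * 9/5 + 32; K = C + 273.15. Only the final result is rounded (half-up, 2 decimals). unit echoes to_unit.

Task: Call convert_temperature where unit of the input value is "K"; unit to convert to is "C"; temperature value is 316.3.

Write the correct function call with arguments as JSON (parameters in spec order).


Mapping each described value to its parameter name:
  'Unit of the input value' -> from_unit = "K"
  'Unit to convert to' -> to_unit = "C"
  'Temperature value' -> value = 316.3
convert_temperature({"value": 316.3, "from_unit": "K", "to_unit": "C"})


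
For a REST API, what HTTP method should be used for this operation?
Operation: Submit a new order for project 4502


GET = read, POST = create, PUT = update/replace, DELETE = remove
This operation is a create.
POST


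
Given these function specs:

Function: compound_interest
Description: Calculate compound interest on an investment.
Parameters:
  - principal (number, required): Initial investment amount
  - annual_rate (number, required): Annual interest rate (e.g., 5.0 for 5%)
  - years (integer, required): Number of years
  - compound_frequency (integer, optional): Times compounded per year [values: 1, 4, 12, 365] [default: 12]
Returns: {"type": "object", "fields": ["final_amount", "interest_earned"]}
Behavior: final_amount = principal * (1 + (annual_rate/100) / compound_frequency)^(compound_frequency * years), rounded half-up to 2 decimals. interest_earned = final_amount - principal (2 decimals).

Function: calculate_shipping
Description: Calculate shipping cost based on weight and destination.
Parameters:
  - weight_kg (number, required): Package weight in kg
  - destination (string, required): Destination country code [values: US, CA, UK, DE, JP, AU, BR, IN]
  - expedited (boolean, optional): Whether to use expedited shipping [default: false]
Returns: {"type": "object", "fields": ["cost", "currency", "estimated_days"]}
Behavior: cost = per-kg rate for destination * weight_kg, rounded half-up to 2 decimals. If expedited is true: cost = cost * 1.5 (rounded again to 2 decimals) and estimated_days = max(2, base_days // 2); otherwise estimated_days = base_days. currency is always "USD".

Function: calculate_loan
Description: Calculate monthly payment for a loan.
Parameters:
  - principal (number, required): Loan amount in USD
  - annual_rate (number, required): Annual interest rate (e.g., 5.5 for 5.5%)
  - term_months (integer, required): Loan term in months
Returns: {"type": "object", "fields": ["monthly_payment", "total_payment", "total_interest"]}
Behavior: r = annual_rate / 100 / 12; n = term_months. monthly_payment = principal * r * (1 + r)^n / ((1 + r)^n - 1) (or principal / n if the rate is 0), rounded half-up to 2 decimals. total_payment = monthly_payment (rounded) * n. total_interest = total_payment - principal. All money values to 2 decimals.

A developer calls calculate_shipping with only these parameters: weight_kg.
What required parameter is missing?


Required parameters: weight_kg, destination
Provided: weight_kg
Missing: destination
destination


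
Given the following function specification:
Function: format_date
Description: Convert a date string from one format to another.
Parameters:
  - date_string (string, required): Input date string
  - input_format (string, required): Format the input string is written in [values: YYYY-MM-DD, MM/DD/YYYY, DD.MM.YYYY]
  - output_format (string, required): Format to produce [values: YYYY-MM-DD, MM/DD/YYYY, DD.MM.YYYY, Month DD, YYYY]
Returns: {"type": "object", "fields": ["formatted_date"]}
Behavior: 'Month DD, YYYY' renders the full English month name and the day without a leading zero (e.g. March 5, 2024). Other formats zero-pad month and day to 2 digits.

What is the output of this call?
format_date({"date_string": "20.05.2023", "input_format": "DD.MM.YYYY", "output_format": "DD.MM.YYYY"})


Parse '20.05.2023' as DD.MM.YYYY: year=2023, month=5, day=20
Render as DD.MM.YYYY: 20.05.2023
Output:
{"formatted_date": "20.05.2023"}


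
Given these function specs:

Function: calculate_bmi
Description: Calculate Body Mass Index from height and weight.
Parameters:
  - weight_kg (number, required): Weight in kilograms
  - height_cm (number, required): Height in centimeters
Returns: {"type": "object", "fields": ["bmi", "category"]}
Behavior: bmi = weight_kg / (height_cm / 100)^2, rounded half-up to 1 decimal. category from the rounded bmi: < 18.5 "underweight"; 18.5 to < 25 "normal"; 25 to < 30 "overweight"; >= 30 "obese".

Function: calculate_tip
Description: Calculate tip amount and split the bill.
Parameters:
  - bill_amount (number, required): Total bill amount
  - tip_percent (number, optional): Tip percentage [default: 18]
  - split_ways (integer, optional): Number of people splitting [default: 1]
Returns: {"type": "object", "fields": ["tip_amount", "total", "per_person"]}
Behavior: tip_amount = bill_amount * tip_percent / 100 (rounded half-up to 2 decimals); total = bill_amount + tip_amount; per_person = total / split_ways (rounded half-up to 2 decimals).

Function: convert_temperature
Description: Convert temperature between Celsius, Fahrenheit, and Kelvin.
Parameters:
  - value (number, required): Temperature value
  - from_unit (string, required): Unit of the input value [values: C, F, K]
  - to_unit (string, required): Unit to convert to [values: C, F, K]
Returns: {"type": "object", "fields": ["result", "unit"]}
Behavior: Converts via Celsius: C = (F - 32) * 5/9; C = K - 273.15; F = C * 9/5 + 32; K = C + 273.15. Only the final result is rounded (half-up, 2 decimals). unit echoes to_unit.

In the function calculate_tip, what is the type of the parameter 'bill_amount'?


The calculate_tip spec declares:
  - bill_amount (number, required): Total bill amount
Type:
number


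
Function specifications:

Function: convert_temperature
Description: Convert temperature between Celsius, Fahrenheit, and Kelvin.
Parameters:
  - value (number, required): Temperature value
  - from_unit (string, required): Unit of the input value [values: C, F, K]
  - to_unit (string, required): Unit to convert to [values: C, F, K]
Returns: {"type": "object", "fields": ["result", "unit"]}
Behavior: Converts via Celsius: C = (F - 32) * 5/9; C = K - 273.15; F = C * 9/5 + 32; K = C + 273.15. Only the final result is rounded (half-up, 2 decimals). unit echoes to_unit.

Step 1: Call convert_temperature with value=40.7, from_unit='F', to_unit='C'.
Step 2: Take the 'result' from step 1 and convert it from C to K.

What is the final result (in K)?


Step 1: convert_temperature(value=40.7, from_unit=F, to_unit=C)
  To C: (40.7 - 32) * 5/9 = 4.833333
  Target is C: 4.833333
  Round to 2 decimals: 4.83
  -> result = 4.83 C
Step 2: convert_temperature(value=4.83, from_unit=C, to_unit=K)
  Input already in C: 4.83
  To K: 4.83 + 273.15 = 277.98
  Round to 2 decimals: 277.98
  -> result = 277.98 K
277.98 K


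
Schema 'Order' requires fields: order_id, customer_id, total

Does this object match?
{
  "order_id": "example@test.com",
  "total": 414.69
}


Checking required fields...
Missing: customer_id
Invalid - missing required field 'customer_id'


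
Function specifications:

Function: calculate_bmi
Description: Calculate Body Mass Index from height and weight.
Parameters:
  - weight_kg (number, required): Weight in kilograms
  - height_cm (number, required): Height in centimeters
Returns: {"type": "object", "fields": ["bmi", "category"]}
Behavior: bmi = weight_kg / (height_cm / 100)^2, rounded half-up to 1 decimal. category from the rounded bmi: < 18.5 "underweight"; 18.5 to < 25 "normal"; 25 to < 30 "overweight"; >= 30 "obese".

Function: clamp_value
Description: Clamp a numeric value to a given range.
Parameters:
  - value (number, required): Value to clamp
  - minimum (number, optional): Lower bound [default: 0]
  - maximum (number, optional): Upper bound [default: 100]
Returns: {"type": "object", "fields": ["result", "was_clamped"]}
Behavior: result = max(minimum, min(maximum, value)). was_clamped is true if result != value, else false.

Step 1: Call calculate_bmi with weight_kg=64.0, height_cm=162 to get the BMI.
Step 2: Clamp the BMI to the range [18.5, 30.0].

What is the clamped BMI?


Step 1: calculate_bmi(weight_kg=64.0, height_cm=162)
  height_m = 162 / 100 = 1.62
  bmi = 64.0 / 1.62^2 = 64.0 / 2.6244 = 24.386526 -> 24.4
  18.5 <= 24.4 < 25 -> normal
  -> bmi = 24.4
Step 2: clamp_value(value=24.4, minimum=18.5, maximum=30.0)
  result = max(18.5, min(30.0, 24.4)) = max(18.5, 24.4) = 24.4
  was_clamped = (24.4 != 24.4) = false
  -> result = 24.4
24.4


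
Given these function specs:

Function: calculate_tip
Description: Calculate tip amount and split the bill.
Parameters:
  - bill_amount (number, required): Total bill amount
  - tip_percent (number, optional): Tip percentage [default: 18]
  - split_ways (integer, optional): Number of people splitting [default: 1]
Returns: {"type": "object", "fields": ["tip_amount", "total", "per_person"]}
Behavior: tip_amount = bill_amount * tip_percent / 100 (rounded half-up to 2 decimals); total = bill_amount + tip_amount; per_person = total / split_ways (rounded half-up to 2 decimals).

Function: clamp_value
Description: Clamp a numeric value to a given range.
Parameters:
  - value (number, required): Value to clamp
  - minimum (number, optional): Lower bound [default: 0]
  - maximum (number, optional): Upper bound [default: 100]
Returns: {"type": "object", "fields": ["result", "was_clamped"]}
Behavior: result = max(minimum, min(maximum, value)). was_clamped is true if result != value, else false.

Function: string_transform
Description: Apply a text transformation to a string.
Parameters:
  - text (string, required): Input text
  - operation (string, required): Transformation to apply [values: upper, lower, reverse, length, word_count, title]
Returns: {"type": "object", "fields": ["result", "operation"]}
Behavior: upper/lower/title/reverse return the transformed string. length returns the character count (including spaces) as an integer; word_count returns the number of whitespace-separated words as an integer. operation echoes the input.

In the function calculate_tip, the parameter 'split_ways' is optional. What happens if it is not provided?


The calculate_tip spec declares:
  - split_ways (integer, optional): Number of people splitting [default: 1]
It defaults to 1


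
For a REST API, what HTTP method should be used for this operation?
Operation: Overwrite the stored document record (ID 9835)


GET = read, POST = create, PUT = update/replace, DELETE = remove
This operation is an update/replace.
PUT


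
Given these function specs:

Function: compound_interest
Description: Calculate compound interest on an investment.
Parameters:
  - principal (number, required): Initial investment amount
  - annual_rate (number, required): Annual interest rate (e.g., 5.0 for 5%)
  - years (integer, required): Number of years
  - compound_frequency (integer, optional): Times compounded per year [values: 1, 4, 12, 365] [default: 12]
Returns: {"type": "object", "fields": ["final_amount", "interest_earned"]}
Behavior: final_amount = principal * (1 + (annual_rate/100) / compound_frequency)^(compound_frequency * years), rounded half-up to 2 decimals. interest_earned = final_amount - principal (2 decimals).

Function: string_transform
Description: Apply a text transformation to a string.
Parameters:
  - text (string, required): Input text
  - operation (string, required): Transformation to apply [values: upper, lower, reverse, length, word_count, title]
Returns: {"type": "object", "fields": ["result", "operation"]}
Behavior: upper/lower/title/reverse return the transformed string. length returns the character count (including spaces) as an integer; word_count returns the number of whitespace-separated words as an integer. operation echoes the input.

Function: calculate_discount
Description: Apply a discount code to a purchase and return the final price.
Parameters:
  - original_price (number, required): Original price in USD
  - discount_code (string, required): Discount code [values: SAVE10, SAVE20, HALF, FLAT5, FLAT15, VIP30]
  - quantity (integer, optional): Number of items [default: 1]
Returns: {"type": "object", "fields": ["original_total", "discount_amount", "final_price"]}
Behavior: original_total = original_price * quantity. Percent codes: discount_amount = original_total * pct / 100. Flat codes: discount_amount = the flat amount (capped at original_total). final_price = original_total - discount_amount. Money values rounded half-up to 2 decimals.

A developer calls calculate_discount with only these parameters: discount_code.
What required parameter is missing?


Required parameters: original_price, discount_code
Provided: discount_code
Missing: original_price
original_price


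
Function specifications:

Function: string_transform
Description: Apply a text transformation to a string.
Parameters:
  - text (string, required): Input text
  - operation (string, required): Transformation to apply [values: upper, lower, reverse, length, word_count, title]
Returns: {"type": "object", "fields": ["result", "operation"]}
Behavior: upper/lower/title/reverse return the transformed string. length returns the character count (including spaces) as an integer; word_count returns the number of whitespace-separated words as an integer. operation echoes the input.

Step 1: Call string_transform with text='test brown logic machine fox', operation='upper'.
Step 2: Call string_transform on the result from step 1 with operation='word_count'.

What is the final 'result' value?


Step 1: string_transform(text='test brown logic machine fox', operation='upper')
  -> result = 'TEST BROWN LOGIC MACHINE FOX'
Step 2: string_transform(text='TEST BROWN LOGIC MACHINE FOX', operation='word_count')
  words: TEST, BROWN, LOGIC, MACHINE, FOX -> 5
  -> result = 5
5


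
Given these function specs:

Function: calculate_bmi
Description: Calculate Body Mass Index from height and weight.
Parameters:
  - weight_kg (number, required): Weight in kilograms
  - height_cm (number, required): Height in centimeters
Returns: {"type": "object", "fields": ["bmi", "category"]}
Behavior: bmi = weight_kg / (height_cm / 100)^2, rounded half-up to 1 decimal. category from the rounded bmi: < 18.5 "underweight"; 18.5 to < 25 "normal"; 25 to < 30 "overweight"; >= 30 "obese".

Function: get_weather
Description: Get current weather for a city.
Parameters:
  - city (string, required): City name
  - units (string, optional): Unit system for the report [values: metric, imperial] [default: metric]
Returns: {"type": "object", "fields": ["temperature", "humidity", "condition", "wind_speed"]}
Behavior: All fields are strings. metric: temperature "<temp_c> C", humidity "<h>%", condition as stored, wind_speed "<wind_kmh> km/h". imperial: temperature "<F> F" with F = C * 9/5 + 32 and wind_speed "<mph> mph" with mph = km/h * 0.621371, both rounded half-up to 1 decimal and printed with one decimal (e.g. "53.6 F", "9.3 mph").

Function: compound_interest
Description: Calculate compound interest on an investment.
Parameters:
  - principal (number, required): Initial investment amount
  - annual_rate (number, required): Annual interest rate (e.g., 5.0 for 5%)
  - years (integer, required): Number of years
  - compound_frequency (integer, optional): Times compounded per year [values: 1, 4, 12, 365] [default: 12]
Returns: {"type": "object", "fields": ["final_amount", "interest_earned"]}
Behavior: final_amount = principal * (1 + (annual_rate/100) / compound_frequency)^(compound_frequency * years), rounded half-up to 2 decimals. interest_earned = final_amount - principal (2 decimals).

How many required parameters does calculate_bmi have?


Parameters of calculate_bmi: weight_kg (required), height_cm (required)
Required count:
2


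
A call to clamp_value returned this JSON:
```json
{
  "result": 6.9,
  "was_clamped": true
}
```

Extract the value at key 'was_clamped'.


true


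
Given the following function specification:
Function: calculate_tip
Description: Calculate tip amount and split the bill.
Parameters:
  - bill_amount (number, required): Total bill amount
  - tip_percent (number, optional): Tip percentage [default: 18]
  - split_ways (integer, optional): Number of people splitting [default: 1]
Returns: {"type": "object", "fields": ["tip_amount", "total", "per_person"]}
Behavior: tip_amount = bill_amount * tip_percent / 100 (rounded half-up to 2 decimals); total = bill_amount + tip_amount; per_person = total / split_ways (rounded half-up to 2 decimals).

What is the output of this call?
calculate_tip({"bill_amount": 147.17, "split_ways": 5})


Defaults applied: tip_percent=18
tip_amount = 147.17 * 18/100 = 26.4906 -> 26.49
total = 147.17 + 26.49 = 173.66
per_person = 173.66 / 5 = 34.732 -> 34.73
Output:
{"tip_amount": 26.49, "total": 173.66, "per_person": 34.73}


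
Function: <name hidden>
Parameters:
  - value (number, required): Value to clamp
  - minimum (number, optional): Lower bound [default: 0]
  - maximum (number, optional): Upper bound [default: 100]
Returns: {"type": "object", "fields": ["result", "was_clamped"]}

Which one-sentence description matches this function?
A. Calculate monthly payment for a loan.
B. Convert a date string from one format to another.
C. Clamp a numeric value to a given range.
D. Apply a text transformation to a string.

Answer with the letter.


Parameters value, minimum, maximum and return ["result", "was_clamped"] fit: Clamp a numeric value to a given range.
C


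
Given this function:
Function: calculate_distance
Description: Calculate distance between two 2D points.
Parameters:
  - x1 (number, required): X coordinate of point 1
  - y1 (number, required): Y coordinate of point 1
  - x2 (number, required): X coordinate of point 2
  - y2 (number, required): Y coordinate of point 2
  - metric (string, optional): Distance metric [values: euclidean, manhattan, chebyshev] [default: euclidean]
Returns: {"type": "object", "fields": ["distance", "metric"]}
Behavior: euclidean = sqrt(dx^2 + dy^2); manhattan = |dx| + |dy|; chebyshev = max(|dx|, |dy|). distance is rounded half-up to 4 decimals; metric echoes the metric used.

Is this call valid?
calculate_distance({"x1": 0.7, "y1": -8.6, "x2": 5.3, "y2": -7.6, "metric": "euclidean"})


Checking all required parameters present and types match... All valid.
Valid


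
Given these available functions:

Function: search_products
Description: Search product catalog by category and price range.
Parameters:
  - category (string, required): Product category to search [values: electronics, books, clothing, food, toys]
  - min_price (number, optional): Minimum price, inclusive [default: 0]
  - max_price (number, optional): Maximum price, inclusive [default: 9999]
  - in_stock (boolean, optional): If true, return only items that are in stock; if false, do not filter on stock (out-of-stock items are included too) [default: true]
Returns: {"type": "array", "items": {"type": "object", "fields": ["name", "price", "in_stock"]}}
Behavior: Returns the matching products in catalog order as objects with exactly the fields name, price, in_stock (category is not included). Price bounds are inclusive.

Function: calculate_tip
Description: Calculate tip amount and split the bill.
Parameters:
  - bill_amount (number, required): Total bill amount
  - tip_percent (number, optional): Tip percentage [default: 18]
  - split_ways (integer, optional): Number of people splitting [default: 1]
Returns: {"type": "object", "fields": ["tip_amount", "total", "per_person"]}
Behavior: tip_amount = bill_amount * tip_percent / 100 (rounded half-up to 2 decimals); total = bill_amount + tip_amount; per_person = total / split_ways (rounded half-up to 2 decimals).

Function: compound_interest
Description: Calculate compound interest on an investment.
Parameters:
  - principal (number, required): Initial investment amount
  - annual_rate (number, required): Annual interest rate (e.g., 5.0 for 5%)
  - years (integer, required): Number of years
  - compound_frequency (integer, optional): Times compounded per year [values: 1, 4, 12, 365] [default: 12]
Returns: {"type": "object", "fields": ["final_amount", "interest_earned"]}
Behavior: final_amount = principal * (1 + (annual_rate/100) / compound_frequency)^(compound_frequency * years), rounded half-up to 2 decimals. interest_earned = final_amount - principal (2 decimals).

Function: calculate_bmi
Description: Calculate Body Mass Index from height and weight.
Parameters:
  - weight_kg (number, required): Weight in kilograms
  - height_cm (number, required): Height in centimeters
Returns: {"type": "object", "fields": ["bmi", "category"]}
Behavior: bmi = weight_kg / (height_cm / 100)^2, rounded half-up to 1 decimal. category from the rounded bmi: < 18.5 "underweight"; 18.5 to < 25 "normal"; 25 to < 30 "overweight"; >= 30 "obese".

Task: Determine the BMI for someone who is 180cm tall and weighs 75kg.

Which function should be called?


The task needs a function whose description is: Calculate Body Mass Index from height and weight.
calculate_bmi


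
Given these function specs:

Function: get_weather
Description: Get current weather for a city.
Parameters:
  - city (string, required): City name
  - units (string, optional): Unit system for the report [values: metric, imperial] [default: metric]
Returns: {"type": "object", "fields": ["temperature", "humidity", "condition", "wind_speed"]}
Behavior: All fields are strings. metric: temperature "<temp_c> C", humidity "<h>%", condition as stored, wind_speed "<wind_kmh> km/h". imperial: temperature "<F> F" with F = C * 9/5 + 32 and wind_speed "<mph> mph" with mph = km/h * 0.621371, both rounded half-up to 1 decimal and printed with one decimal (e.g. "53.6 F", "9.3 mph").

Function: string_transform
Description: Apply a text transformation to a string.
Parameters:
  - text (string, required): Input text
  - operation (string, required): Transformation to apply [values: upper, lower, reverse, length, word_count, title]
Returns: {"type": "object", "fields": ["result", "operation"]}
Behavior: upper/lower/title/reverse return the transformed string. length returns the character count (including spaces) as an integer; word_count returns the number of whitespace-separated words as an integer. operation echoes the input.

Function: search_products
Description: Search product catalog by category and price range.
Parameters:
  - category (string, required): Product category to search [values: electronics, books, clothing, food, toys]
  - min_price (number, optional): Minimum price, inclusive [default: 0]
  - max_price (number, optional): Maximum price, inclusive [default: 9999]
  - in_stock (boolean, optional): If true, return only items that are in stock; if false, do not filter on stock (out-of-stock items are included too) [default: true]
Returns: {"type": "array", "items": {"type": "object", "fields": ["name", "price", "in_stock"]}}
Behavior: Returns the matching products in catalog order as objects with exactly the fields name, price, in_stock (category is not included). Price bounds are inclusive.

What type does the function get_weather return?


The get_weather spec declares Returns: {"type": "object", "fields": ["temperature", "humidity", "condition", "wind_speed"]}
Type:
object
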